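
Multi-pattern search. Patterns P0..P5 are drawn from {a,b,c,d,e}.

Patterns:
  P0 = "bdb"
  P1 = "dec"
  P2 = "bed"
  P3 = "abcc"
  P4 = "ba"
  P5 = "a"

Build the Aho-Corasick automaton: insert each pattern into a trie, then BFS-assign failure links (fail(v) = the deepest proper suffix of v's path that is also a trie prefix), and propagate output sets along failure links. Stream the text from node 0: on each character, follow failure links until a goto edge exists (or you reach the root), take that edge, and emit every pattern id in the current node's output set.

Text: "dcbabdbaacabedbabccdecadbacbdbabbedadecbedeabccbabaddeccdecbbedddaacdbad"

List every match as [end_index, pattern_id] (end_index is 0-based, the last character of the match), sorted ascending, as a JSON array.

Build:
Trie (insert patterns):
  0='ε' goto a→9 b→1 d→4
  1='b' goto a→13 d→2 e→7
  2='bd' goto b→3
  3='bdb' goto ·  ←P0
  4='d' goto e→5
  5='de' goto c→6
  6='dec' goto ·  ←P1
  7='be' goto d→8
  8='bed' goto ·  ←P2
  9='a' goto b→10  ←P5
  10='ab' goto c→11
  11='abc' goto c→12
  12='abcc' goto ·  ←P3
  13='ba' goto ·  ←P4

Failure links (BFS by depth):
  n1('b'): parent n0 fail=0; on 'b' 0 → fail=0;  out ∅∪∅=∅
  n4('d'): parent n0 fail=0; on 'd' 0 → fail=0;  out ∅∪∅=∅
  n9('a'): parent n0 fail=0; on 'a' 0 → fail=0;  out {5}∪∅={5}
  n2('bd'): parent n1 fail=0; on 'd' 0 → fail=4;  out ∅∪∅=∅
  n5('de'): parent n4 fail=0; on 'e' 0 → fail=0;  out ∅∪∅=∅
  n7('be'): parent n1 fail=0; on 'e' 0 → fail=0;  out ∅∪∅=∅
  n10('ab'): parent n9 fail=0; on 'b' 0 → fail=1;  out ∅∪∅=∅
  n13('ba'): parent n1 fail=0; on 'a' 0 → fail=9;  out {4}∪{5}={4,5}
  n3('bdb'): parent n2 fail=4; on 'b' 4→0 → fail=1;  out {0}∪∅={0}
  n6('dec'): parent n5 fail=0; on 'c' 0 → fail=0;  out {1}∪∅={1}
  n8('bed'): parent n7 fail=0; on 'd' 0 → fail=4;  out {2}∪∅={2}
  n11('abc'): parent n10 fail=1; on 'c' 1→0 → fail=0;  out ∅∪∅=∅
  n12('abcc'): parent n11 fail=0; on 'c' 0 → fail=0;  out {3}∪∅={3}

Scan:
i=0 'd': node 0→4
i=1 'c': node 4→0 (via fail)
i=2 'b': node 0→1
i=3 'a': node 1→13  ** P4@[2:3],P5@[3:3]
i=4 'b': node 13→10 (via fail)
i=5 'd': node 10→2 (via fail)
i=6 'b': node 2→3  ** P0@[4:6]
i=7 'a': node 3→13 (via fail)  ** P4@[6:7],P5@[7:7]
i=8 'a': node 13→9 (via fail)  ** P5@[8:8]
i=9 'c': node 9→0 (via fail)
i=10 'a': node 0→9  ** P5@[10:10]
i=11 'b': node 9→10
i=12 'e': node 10→7 (via fail)
i=13 'd': node 7→8  ** P2@[11:13]
i=14 'b': node 8→1 (via fail)
i=15 'a': node 1→13  ** P4@[14:15],P5@[15:15]
i=16 'b': node 13→10 (via fail)
i=17 'c': node 10→11
i=18 'c': node 11→12  ** P3@[15:18]
i=19 'd': node 12→4 (via fail)
i=20 'e': node 4→5
i=21 'c': node 5→6  ** P1@[19:21]
i=22 'a': node 6→9 (via fail)  ** P5@[22:22]
i=23 'd': node 9→4 (via fail)
i=24 'b': node 4→1 (via fail)
i=25 'a': node 1→13  ** P4@[24:25],P5@[25:25]
i=26 'c': node 13→0 (via fail)
i=27 'b': node 0→1
i=28 'd': node 1→2
i=29 'b': node 2→3  ** P0@[27:29]
i=30 'a': node 3→13 (via fail)  ** P4@[29:30],P5@[30:30]
i=31 'b': node 13→10 (via fail)
i=32 'b': node 10→1 (via fail)
i=33 'e': node 1→7
i=34 'd': node 7→8  ** P2@[32:34]
i=35 'a': node 8→9 (via fail)  ** P5@[35:35]
i=36 'd': node 9→4 (via fail)
i=37 'e': node 4→5
i=38 'c': node 5→6  ** P1@[36:38]
i=39 'b': node 6→1 (via fail)
i=40 'e': node 1→7
i=41 'd': node 7→8  ** P2@[39:41]
i=42 'e': node 8→5 (via fail)
i=43 'a': node 5→9 (via fail)  ** P5@[43:43]
i=44 'b': node 9→10
i=45 'c': node 10→11
i=46 'c': node 11→12  ** P3@[43:46]
i=47 'b': node 12→1 (via fail)
i=48 'a': node 1→13  ** P4@[47:48],P5@[48:48]
i=49 'b': node 13→10 (via fail)
i=50 'a': node 10→13 (via fail)  ** P4@[49:50],P5@[50:50]
i=51 'd': node 13→4 (via fail)
i=52 'd': node 4→4 (via fail)
i=53 'e': node 4→5
i=54 'c': node 5→6  ** P1@[52:54]
i=55 'c': node 6→0 (via fail)
i=56 'd': node 0→4
i=57 'e': node 4→5
i=58 'c': node 5→6  ** P1@[56:58]
i=59 'b': node 6→1 (via fail)
i=60 'b': node 1→1 (via fail)
i=61 'e': node 1→7
i=62 'd': node 7→8  ** P2@[60:62]
i=63 'd': node 8→4 (via fail)
i=64 'd': node 4→4 (via fail)
i=65 'a': node 4→9 (via fail)  ** P5@[65:65]
i=66 'a': node 9→9 (via fail)  ** P5@[66:66]
i=67 'c': node 9→0 (via fail)
i=68 'd': node 0→4
i=69 'b': node 4→1 (via fail)
i=70 'a': node 1→13  ** P4@[69:70],P5@[70:70]
i=71 'd': node 13→4 (via fail)

All matches (sorted): [[3,4],[3,5],[6,0],[7,4],[7,5],[8,5],[10,5],[13,2],[15,4],[15,5],[18,3],[21,1],[22,5],[25,4],[25,5],[29,0],[30,4],[30,5],[34,2],[35,5],[38,1],[41,2],[43,5],[46,3],[48,4],[48,5],[50,4],[50,5],[54,1],[58,1],[62,2],[65,5],[66,5],[70,4],[70,5]]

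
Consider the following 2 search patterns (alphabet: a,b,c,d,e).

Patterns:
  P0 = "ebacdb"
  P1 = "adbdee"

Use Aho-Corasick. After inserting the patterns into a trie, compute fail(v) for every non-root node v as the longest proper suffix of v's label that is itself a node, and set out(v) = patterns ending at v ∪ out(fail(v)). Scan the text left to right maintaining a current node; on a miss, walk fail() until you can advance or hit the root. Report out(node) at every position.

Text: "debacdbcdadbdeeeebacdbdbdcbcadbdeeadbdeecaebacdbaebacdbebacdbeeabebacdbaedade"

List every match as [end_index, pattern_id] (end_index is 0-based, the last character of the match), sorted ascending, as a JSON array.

Construct AC machine:
Trie nodes:
  n0 'ε': a→7 e→1
  n1 'e': b→2
  n2 'eb': a→3
  n3 'eba': c→4
  n4 'ebac': d→5
  n5 'ebacd': b→6
  n6 'ebacdb': ·  [P0 ends]
  n7 'a': d→8
  n8 'ad': b→9
  n9 'adb': d→10
  n10 'adbd': e→11
  n11 'adbde': e→12
  n12 'adbdee': ·  [P1 ends]

Failure links (BFS by depth):
  fail(1) 'e': from fail(0)=0 chase 'e': 0 ⇒ 0;  out=∅∪out(0)=∅
  fail(7) 'a': from fail(0)=0 chase 'a': 0 ⇒ 0;  out=∅∪out(0)=∅
  fail(2) 'eb': from fail(1)=0 chase 'b': 0 ⇒ 0;  out=∅∪out(0)=∅
  fail(8) 'ad': from fail(7)=0 chase 'd': 0 ⇒ 0;  out=∅∪out(0)=∅
  fail(3) 'eba': from fail(2)=0 chase 'a': 0 ⇒ 7;  out=∅∪out(7)=∅
  fail(9) 'adb': from fail(8)=0 chase 'b': 0 ⇒ 0;  out=∅∪out(0)=∅
  fail(4) 'ebac': from fail(3)=7 chase 'c': 7→0 ⇒ 0;  out=∅∪out(0)=∅
  fail(10) 'adbd': from fail(9)=0 chase 'd': 0 ⇒ 0;  out=∅∪out(0)=∅
  fail(5) 'ebacd': from fail(4)=0 chase 'd': 0 ⇒ 0;  out=∅∪out(0)=∅
  fail(11) 'adbde': from fail(10)=0 chase 'e': 0 ⇒ 1;  out=∅∪out(1)=∅
  fail(6) 'ebacdb': from fail(5)=0 chase 'b': 0 ⇒ 0;  out={0}∪out(0)={0}
  fail(12) 'adbdee': from fail(11)=1 chase 'e': 1→0 ⇒ 1;  out={1}∪out(1)={1}

Scan:
[0] read 'd'  n0⇒n0
[1] read 'e'  n0⇒n1
[2] read 'b'  n1⇒n2
[3] read 'a'  n2⇒n3
[4] read 'c'  n3⇒n4
[5] read 'd'  n4⇒n5
[6] read 'b'  n5⇒n6  emit P0@[1:6]
[7] read 'c'  n6⇒n0 ·f
[8] read 'd'  n0⇒n0
[9] read 'a'  n0⇒n7
[10] read 'd'  n7⇒n8
[11] read 'b'  n8⇒n9
[12] read 'd'  n9⇒n10
[13] read 'e'  n10⇒n11
[14] read 'e'  n11⇒n12  emit P1@[9:14]
[15] read 'e'  n12⇒n1 ·f
[16] read 'e'  n1⇒n1 ·f
[17] read 'b'  n1⇒n2
[18] read 'a'  n2⇒n3
[19] read 'c'  n3⇒n4
[20] read 'd'  n4⇒n5
[21] read 'b'  n5⇒n6  emit P0@[16:21]
[22] read 'd'  n6⇒n0 ·f
[23] read 'b'  n0⇒n0
[24] read 'd'  n0⇒n0
[25] read 'c'  n0⇒n0
[26] read 'b'  n0⇒n0
[27] read 'c'  n0⇒n0
[28] read 'a'  n0⇒n7
[29] read 'd'  n7⇒n8
[30] read 'b'  n8⇒n9
[31] read 'd'  n9⇒n10
[32] read 'e'  n10⇒n11
[33] read 'e'  n11⇒n12  emit P1@[28:33]
[34] read 'a'  n12⇒n7 ·f
[35] read 'd'  n7⇒n8
[36] read 'b'  n8⇒n9
[37] read 'd'  n9⇒n10
[38] read 'e'  n10⇒n11
[39] read 'e'  n11⇒n12  emit P1@[34:39]
[40] read 'c'  n12⇒n0 ·f
[41] read 'a'  n0⇒n7
[42] read 'e'  n7⇒n1 ·f
[43] read 'b'  n1⇒n2
[44] read 'a'  n2⇒n3
[45] read 'c'  n3⇒n4
[46] read 'd'  n4⇒n5
[47] read 'b'  n5⇒n6  emit P0@[42:47]
[48] read 'a'  n6⇒n7 ·f
[49] read 'e'  n7⇒n1 ·f
[50] read 'b'  n1⇒n2
[51] read 'a'  n2⇒n3
[52] read 'c'  n3⇒n4
[53] read 'd'  n4⇒n5
[54] read 'b'  n5⇒n6  emit P0@[49:54]
[55] read 'e'  n6⇒n1 ·f
[56] read 'b'  n1⇒n2
[57] read 'a'  n2⇒n3
[58] read 'c'  n3⇒n4
[59] read 'd'  n4⇒n5
[60] read 'b'  n5⇒n6  emit P0@[55:60]
[61] read 'e'  n6⇒n1 ·f
[62] read 'e'  n1⇒n1 ·f
[63] read 'a'  n1⇒n7 ·f
[64] read 'b'  n7⇒n0 ·f
[65] read 'e'  n0⇒n1
[66] read 'b'  n1⇒n2
[67] read 'a'  n2⇒n3
[68] read 'c'  n3⇒n4
[69] read 'd'  n4⇒n5
[70] read 'b'  n5⇒n6  emit P0@[65:70]
[71] read 'a'  n6⇒n7 ·f
[72] read 'e'  n7⇒n1 ·f
[73] read 'd'  n1⇒n0 ·f
[74] read 'a'  n0⇒n7
[75] read 'd'  n7⇒n8
[76] read 'e'  n8⇒n1 ·f

All matches (sorted): [[6,0],[14,1],[21,0],[33,1],[39,1],[47,0],[54,0],[60,0],[70,0]]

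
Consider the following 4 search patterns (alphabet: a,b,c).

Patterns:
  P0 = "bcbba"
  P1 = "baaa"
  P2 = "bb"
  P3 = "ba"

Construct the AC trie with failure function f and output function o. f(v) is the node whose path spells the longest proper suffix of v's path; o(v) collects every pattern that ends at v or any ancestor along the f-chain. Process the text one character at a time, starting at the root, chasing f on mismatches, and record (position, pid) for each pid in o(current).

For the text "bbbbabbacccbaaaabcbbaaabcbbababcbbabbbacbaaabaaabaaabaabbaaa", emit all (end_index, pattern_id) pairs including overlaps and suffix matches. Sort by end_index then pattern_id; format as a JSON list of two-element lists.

Build:
Trie (insert patterns):
  0='ε' goto b→1
  1='b' goto a→6 b→9 c→2
  2='bc' goto b→3
  3='bcb' goto b→4
  4='bcbb' goto a→5
  5='bcbba' goto ·  ←P0
  6='ba' goto a→7  ←P3
  7='baa' goto a→8
  8='baaa' goto ·  ←P1
  9='bb' goto ·  ←P2

BFS fail/out derivation:
  fail(1) 'b': from fail(0)=0 chase 'b': 0 ⇒ 0;  out=∅∪out(0)=∅
  fail(2) 'bc': from fail(1)=0 chase 'c': 0 ⇒ 0;  out=∅∪out(0)=∅
  fail(6) 'ba': from fail(1)=0 chase 'a': 0 ⇒ 0;  out={3}∪out(0)={3}
  fail(9) 'bb': from fail(1)=0 chase 'b': 0 ⇒ 1;  out={2}∪out(1)={2}
  fail(3) 'bcb': from fail(2)=0 chase 'b': 0 ⇒ 1;  out=∅∪out(1)=∅
  fail(7) 'baa': from fail(6)=0 chase 'a': 0 ⇒ 0;  out=∅∪out(0)=∅
  fail(4) 'bcbb': from fail(3)=1 chase 'b': 1 ⇒ 9;  out=∅∪out(9)={2}
  fail(8) 'baaa': from fail(7)=0 chase 'a': 0 ⇒ 0;  out={1}∪out(0)={1}
  fail(5) 'bcbba': from fail(4)=9 chase 'a': 9→1 ⇒ 6;  out={0}∪out(6)={0,3}

Text stream:
pos 0 'b': at 1
pos 1 'b': at 9  ** P2@[0:1]
pos 2 'b': at 9 (fail-walked)  ** P2@[1:2]
pos 3 'b': at 9 (fail-walked)  ** P2@[2:3]
pos 4 'a': at 6 (fail-walked)  ** P3@[3:4]
pos 5 'b': at 1 (fail-walked)
pos 6 'b': at 9  ** P2@[5:6]
pos 7 'a': at 6 (fail-walked)  ** P3@[6:7]
pos 8 'c': at 0 (fail-walked)
pos 9 'c': at 0
pos 10 'c': at 0
pos 11 'b': at 1
pos 12 'a': at 6  ** P3@[11:12]
pos 13 'a': at 7
pos 14 'a': at 8  ** P1@[11:14]
pos 15 'a': at 0 (fail-walked)
pos 16 'b': at 1
pos 17 'c': at 2
pos 18 'b': at 3
pos 19 'b': at 4  ** P2@[18:19]
pos 20 'a': at 5  ** P0@[16:20],P3@[19:20]
pos 21 'a': at 7 (fail-walked)
pos 22 'a': at 8  ** P1@[19:22]
pos 23 'b': at 1 (fail-walked)
pos 24 'c': at 2
pos 25 'b': at 3
pos 26 'b': at 4  ** P2@[25:26]
pos 27 'a': at 5  ** P0@[23:27],P3@[26:27]
pos 28 'b': at 1 (fail-walked)
pos 29 'a': at 6  ** P3@[28:29]
pos 30 'b': at 1 (fail-walked)
pos 31 'c': at 2
pos 32 'b': at 3
pos 33 'b': at 4  ** P2@[32:33]
pos 34 'a': at 5  ** P0@[30:34],P3@[33:34]
pos 35 'b': at 1 (fail-walked)
pos 36 'b': at 9  ** P2@[35:36]
pos 37 'b': at 9 (fail-walked)  ** P2@[36:37]
pos 38 'a': at 6 (fail-walked)  ** P3@[37:38]
pos 39 'c': at 0 (fail-walked)
pos 40 'b': at 1
pos 41 'a': at 6  ** P3@[40:41]
pos 42 'a': at 7
pos 43 'a': at 8  ** P1@[40:43]
pos 44 'b': at 1 (fail-walked)
pos 45 'a': at 6  ** P3@[44:45]
pos 46 'a': at 7
pos 47 'a': at 8  ** P1@[44:47]
pos 48 'b': at 1 (fail-walked)
pos 49 'a': at 6  ** P3@[48:49]
pos 50 'a': at 7
pos 51 'a': at 8  ** P1@[48:51]
pos 52 'b': at 1 (fail-walked)
pos 53 'a': at 6  ** P3@[52:53]
pos 54 'a': at 7
pos 55 'b': at 1 (fail-walked)
pos 56 'b': at 9  ** P2@[55:56]
pos 57 'a': at 6 (fail-walked)  ** P3@[56:57]
pos 58 'a': at 7
pos 59 'a': at 8  ** P1@[56:59]

Matches: [[1,2],[2,2],[3,2],[4,3],[6,2],[7,3],[12,3],[14,1],[19,2],[20,0],[20,3],[22,1],[26,2],[27,0],[27,3],[29,3],[33,2],[34,0],[34,3],[36,2],[37,2],[38,3],[41,3],[43,1],[45,3],[47,1],[49,3],[51,1],[53,3],[56,2],[57,3],[59,1]]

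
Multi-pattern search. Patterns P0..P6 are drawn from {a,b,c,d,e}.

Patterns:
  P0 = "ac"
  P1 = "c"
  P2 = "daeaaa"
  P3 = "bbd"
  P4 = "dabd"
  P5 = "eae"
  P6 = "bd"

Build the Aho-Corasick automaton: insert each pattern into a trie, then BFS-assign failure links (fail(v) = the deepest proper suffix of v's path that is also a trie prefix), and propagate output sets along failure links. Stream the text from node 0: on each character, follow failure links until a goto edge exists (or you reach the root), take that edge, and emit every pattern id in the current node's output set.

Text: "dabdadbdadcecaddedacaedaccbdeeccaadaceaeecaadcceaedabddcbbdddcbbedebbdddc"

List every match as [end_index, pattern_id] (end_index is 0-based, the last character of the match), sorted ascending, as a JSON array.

Build automaton:
Trie (insert patterns):
  n0 'ε': a→1 b→10 c→3 d→4 e→15
  n1 'a': c→2
  n2 'ac': ·  [P0 ends]
  n3 'c': ·  [P1 ends]
  n4 'd': a→5
  n5 'da': b→13 e→6
  n6 'dae': a→7
  n7 'daea': a→8
  n8 'daeaa': a→9
  n9 'daeaaa': ·  [P2 ends]
  n10 'b': b→11 d→18
  n11 'bb': d→12
  n12 'bbd': ·  [P3 ends]
  n13 'dab': d→14
  n14 'dabd': ·  [P4 ends]
  n15 'e': a→16
  n16 'ea': e→17
  n17 'eae': ·  [P5 ends]
  n18 'bd': ·  [P6 ends]

BFS fail/out derivation:
  n1('a'): parent n0 fail=0; on 'a' 0 → fail=0;  out ∅∪∅=∅
  n3('c'): parent n0 fail=0; on 'c' 0 → fail=0;  out {1}∪∅={1}
  n4('d'): parent n0 fail=0; on 'd' 0 → fail=0;  out ∅∪∅=∅
  n10('b'): parent n0 fail=0; on 'b' 0 → fail=0;  out ∅∪∅=∅
  n15('e'): parent n0 fail=0; on 'e' 0 → fail=0;  out ∅∪∅=∅
  n2('ac'): parent n1 fail=0; on 'c' 0 → fail=3;  out {0}∪{1}={0,1}
  n5('da'): parent n4 fail=0; on 'a' 0 → fail=1;  out ∅∪∅=∅
  n11('bb'): parent n10 fail=0; on 'b' 0 → fail=10;  out ∅∪∅=∅
  n16('ea'): parent n15 fail=0; on 'a' 0 → fail=1;  out ∅∪∅=∅
  n18('bd'): parent n10 fail=0; on 'd' 0 → fail=4;  out {6}∪∅={6}
  n6('dae'): parent n5 fail=1; on 'e' 1→0 → fail=15;  out ∅∪∅=∅
  n12('bbd'): parent n11 fail=10; on 'd' 10 → fail=18;  out {3}∪{6}={3,6}
  n13('dab'): parent n5 fail=1; on 'b' 1→0 → fail=10;  out ∅∪∅=∅
  n17('eae'): parent n16 fail=1; on 'e' 1→0 → fail=15;  out {5}∪∅={5}
  n7('daea'): parent n6 fail=15; on 'a' 15 → fail=16;  out ∅∪∅=∅
  n14('dabd'): parent n13 fail=10; on 'd' 10 → fail=18;  out {4}∪{6}={4,6}
  n8('daeaa'): parent n7 fail=16; on 'a' 16→1→0 → fail=1;  out ∅∪∅=∅
  n9('daeaaa'): parent n8 fail=1; on 'a' 1→0 → fail=1;  out {2}∪∅={2}

Text stream:
i=0 'd': node 0→4
i=1 'a': node 4→5
i=2 'b': node 5→13
i=3 'd': node 13→14  → match P4@[0:3],P6@[2:3]
i=4 'a': node 14→5 (via fail)
i=5 'd': node 5→4 (via fail)
i=6 'b': node 4→10 (via fail)
i=7 'd': node 10→18  → match P6@[6:7]
i=8 'a': node 18→5 (via fail)
i=9 'd': node 5→4 (via fail)
i=10 'c': node 4→3 (via fail)  → match P1@[10:10]
i=11 'e': node 3→15 (via fail)
i=12 'c': node 15→3 (via fail)  → match P1@[12:12]
i=13 'a': node 3→1 (via fail)
i=14 'd': node 1→4 (via fail)
i=15 'd': node 4→4 (via fail)
i=16 'e': node 4→15 (via fail)
i=17 'd': node 15→4 (via fail)
i=18 'a': node 4→5
i=19 'c': node 5→2 (via fail)  → match P0@[18:19],P1@[19:19]
i=20 'a': node 2→1 (via fail)
i=21 'e': node 1→15 (via fail)
i=22 'd': node 15→4 (via fail)
i=23 'a': node 4→5
i=24 'c': node 5→2 (via fail)  → match P0@[23:24],P1@[24:24]
i=25 'c': node 2→3 (via fail)  → match P1@[25:25]
i=26 'b': node 3→10 (via fail)
i=27 'd': node 10→18  → match P6@[26:27]
i=28 'e': node 18→15 (via fail)
i=29 'e': node 15→15 (via fail)
i=30 'c': node 15→3 (via fail)  → match P1@[30:30]
i=31 'c': node 3→3 (via fail)  → match P1@[31:31]
i=32 'a': node 3→1 (via fail)
i=33 'a': node 1→1 (via fail)
i=34 'd': node 1→4 (via fail)
i=35 'a': node 4→5
i=36 'c': node 5→2 (via fail)  → match P0@[35:36],P1@[36:36]
i=37 'e': node 2→15 (via fail)
i=38 'a': node 15→16
i=39 'e': node 16→17  → match P5@[37:39]
i=40 'e': node 17→15 (via fail)
i=41 'c': node 15→3 (via fail)  → match P1@[41:41]
i=42 'a': node 3→1 (via fail)
i=43 'a': node 1→1 (via fail)
i=44 'd': node 1→4 (via fail)
i=45 'c': node 4→3 (via fail)  → match P1@[45:45]
i=46 'c': node 3→3 (via fail)  → match P1@[46:46]
i=47 'e': node 3→15 (via fail)
i=48 'a': node 15→16
i=49 'e': node 16→17  → match P5@[47:49]
i=50 'd': node 17→4 (via fail)
i=51 'a': node 4→5
i=52 'b': node 5→13
i=53 'd': node 13→14  → match P4@[50:53],P6@[52:53]
i=54 'd': node 14→4 (via fail)
i=55 'c': node 4→3 (via fail)  → match P1@[55:55]
i=56 'b': node 3→10 (via fail)
i=57 'b': node 10→11
i=58 'd': node 11→12  → match P3@[56:58],P6@[57:58]
i=59 'd': node 12→4 (via fail)
i=60 'd': node 4→4 (via fail)
i=61 'c': node 4→3 (via fail)  → match P1@[61:61]
i=62 'b': node 3→10 (via fail)
i=63 'b': node 10→11
i=64 'e': node 11→15 (via fail)
i=65 'd': node 15→4 (via fail)
i=66 'e': node 4→15 (via fail)
i=67 'b': node 15→10 (via fail)
i=68 'b': node 10→11
i=69 'd': node 11→12  → match P3@[67:69],P6@[68:69]
i=70 'd': node 12→4 (via fail)
i=71 'd': node 4→4 (via fail)
i=72 'c': node 4→3 (via fail)  → match P1@[72:72]

Result: [[3,4],[3,6],[7,6],[10,1],[12,1],[19,0],[19,1],[24,0],[24,1],[25,1],[27,6],[30,1],[31,1],[36,0],[36,1],[39,5],[41,1],[45,1],[46,1],[49,5],[53,4],[53,6],[55,1],[58,3],[58,6],[61,1],[69,3],[69,6],[72,1]]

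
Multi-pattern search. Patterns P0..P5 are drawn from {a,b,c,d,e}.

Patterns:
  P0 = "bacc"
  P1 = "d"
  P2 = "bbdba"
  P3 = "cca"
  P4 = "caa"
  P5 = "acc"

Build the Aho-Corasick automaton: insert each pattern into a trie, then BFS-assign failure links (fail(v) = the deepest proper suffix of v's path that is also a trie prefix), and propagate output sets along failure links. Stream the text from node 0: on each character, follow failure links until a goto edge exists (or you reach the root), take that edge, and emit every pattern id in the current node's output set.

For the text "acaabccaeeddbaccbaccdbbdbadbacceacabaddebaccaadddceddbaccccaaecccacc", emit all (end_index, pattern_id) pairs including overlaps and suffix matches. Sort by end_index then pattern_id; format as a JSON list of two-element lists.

Construct AC machine:
Trie nodes:
  0='ε' goto a→15 b→1 c→10 d→5
  1='b' goto a→2 b→6
  2='ba' goto c→3
  3='bac' goto c→4
  4='bacc' goto ·  [P0 ends]
  5='d' goto ·  [P1 ends]
  6='bb' goto d→7
  7='bbd' goto b→8
  8='bbdb' goto a→9
  9='bbdba' goto ·  [P2 ends]
  10='c' goto a→13 c→11
  11='cc' goto a→12
  12='cca' goto ·  [P3 ends]
  13='ca' goto a→14
  14='caa' goto ·  [P4 ends]
  15='a' goto c→16
  16='ac' goto c→17
  17='acc' goto ·  [P5 ends]

BFS fail/out derivation:
  fail(1) 'b': from fail(0)=0 chase 'b': 0 ⇒ 0;  out=∅∪out(0)=∅
  fail(5) 'd': from fail(0)=0 chase 'd': 0 ⇒ 0;  out={1}∪out(0)={1}
  fail(10) 'c': from fail(0)=0 chase 'c': 0 ⇒ 0;  out=∅∪out(0)=∅
  fail(15) 'a': from fail(0)=0 chase 'a': 0 ⇒ 0;  out=∅∪out(0)=∅
  fail(2) 'ba': from fail(1)=0 chase 'a': 0 ⇒ 15;  out=∅∪out(15)=∅
  fail(6) 'bb': from fail(1)=0 chase 'b': 0 ⇒ 1;  out=∅∪out(1)=∅
  fail(11) 'cc': from fail(10)=0 chase 'c': 0 ⇒ 10;  out=∅∪out(10)=∅
  fail(13) 'ca': from fail(10)=0 chase 'a': 0 ⇒ 15;  out=∅∪out(15)=∅
  fail(16) 'ac': from fail(15)=0 chase 'c': 0 ⇒ 10;  out=∅∪out(10)=∅
  fail(3) 'bac': from fail(2)=15 chase 'c': 15 ⇒ 16;  out=∅∪out(16)=∅
  fail(7) 'bbd': from fail(6)=1 chase 'd': 1→0 ⇒ 5;  out=∅∪out(5)={1}
  fail(12) 'cca': from fail(11)=10 chase 'a': 10 ⇒ 13;  out={3}∪out(13)={3}
  fail(14) 'caa': from fail(13)=15 chase 'a': 15→0 ⇒ 15;  out={4}∪out(15)={4}
  fail(17) 'acc': from fail(16)=10 chase 'c': 10 ⇒ 11;  out={5}∪out(11)={5}
  fail(4) 'bacc': from fail(3)=16 chase 'c': 16 ⇒ 17;  out={0}∪out(17)={0,5}
  fail(8) 'bbdb': from fail(7)=5 chase 'b': 5→0 ⇒ 1;  out=∅∪out(1)=∅
  fail(9) 'bbdba': from fail(8)=1 chase 'a': 1 ⇒ 2;  out={2}∪out(2)={2}

Scan:
pos 0 'a': at 15
pos 1 'c': at 16
pos 2 'a': at 13 ·f
pos 3 'a': at 14  emit P4@[1:3]
pos 4 'b': at 1 ·f
pos 5 'c': at 10 ·f
pos 6 'c': at 11
pos 7 'a': at 12  emit P3@[5:7]
pos 8 'e': at 0 ·f
pos 9 'e': at 0
pos 10 'd': at 5  emit P1@[10:10]
pos 11 'd': at 5 ·f  emit P1@[11:11]
pos 12 'b': at 1 ·f
pos 13 'a': at 2
pos 14 'c': at 3
pos 15 'c': at 4  emit P0@[12:15],P5@[13:15]
pos 16 'b': at 1 ·f
pos 17 'a': at 2
pos 18 'c': at 3
pos 19 'c': at 4  emit P0@[16:19],P5@[17:19]
pos 20 'd': at 5 ·f  emit P1@[20:20]
pos 21 'b': at 1 ·f
pos 22 'b': at 6
pos 23 'd': at 7  emit P1@[23:23]
pos 24 'b': at 8
pos 25 'a': at 9  emit P2@[21:25]
pos 26 'd': at 5 ·f  emit P1@[26:26]
pos 27 'b': at 1 ·f
pos 28 'a': at 2
pos 29 'c': at 3
pos 30 'c': at 4  emit P0@[27:30],P5@[28:30]
pos 31 'e': at 0 ·f
pos 32 'a': at 15
pos 33 'c': at 16
pos 34 'a': at 13 ·f
pos 35 'b': at 1 ·f
pos 36 'a': at 2
pos 37 'd': at 5 ·f  emit P1@[37:37]
pos 38 'd': at 5 ·f  emit P1@[38:38]
pos 39 'e': at 0 ·f
pos 40 'b': at 1
pos 41 'a': at 2
pos 42 'c': at 3
pos 43 'c': at 4  emit P0@[40:43],P5@[41:43]
pos 44 'a': at 12 ·f  emit P3@[42:44]
pos 45 'a': at 14 ·f  emit P4@[43:45]
pos 46 'd': at 5 ·f  emit P1@[46:46]
pos 47 'd': at 5 ·f  emit P1@[47:47]
pos 48 'd': at 5 ·f  emit P1@[48:48]
pos 49 'c': at 10 ·f
pos 50 'e': at 0 ·f
pos 51 'd': at 5  emit P1@[51:51]
pos 52 'd': at 5 ·f  emit P1@[52:52]
pos 53 'b': at 1 ·f
pos 54 'a': at 2
pos 55 'c': at 3
pos 56 'c': at 4  emit P0@[53:56],P5@[54:56]
pos 57 'c': at 11 ·f
pos 58 'c': at 11 ·f
pos 59 'a': at 12  emit P3@[57:59]
pos 60 'a': at 14 ·f  emit P4@[58:60]
pos 61 'e': at 0 ·f
pos 62 'c': at 10
pos 63 'c': at 11
pos 64 'c': at 11 ·f
pos 65 'a': at 12  emit P3@[63:65]
pos 66 'c': at 16 ·f
pos 67 'c': at 17  emit P5@[65:67]

Result: [[3,4],[7,3],[10,1],[11,1],[15,0],[15,5],[19,0],[19,5],[20,1],[23,1],[25,2],[26,1],[30,0],[30,5],[37,1],[38,1],[43,0],[43,5],[44,3],[45,4],[46,1],[47,1],[48,1],[51,1],[52,1],[56,0],[56,5],[59,3],[60,4],[65,3],[67,5]]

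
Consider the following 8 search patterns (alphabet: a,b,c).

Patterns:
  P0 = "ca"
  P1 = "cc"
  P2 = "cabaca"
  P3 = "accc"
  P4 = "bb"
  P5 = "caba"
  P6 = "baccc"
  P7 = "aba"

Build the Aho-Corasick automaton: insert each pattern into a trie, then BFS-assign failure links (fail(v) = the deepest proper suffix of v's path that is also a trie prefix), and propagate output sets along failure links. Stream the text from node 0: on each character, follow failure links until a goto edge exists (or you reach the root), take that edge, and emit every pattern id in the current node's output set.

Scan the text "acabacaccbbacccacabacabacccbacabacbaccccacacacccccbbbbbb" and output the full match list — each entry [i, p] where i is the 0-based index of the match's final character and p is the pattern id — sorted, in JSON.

Build automaton:
Trie (insert patterns):
  0='ε' goto a→8 b→12 c→1
  1='c' goto a→2 c→3
  2='ca' goto b→4  ←P0
  3='cc' goto ·  ←P1
  4='cab' goto a→5
  5='caba' goto c→6  ←P5
  6='cabac' goto a→7
  7='cabaca' goto ·  ←P2
  8='a' goto b→18 c→9
  9='ac' goto c→10
  10='acc' goto c→11
  11='accc' goto ·  ←P3
  12='b' goto a→14 b→13
  13='bb' goto ·  ←P4
  14='ba' goto c→15
  15='bac' goto c→16
  16='bacc' goto c→17
  17='baccc' goto ·  ←P6
  18='ab' goto a→19
  19='aba' goto ·  ←P7

BFS fail/out derivation:
  n1('c'): parent n0 fail=0; on 'c' 0 → fail=0;  out ∅∪∅=∅
  n8('a'): parent n0 fail=0; on 'a' 0 → fail=0;  out ∅∪∅=∅
  n12('b'): parent n0 fail=0; on 'b' 0 → fail=0;  out ∅∪∅=∅
  n2('ca'): parent n1 fail=0; on 'a' 0 → fail=8;  out {0}∪∅={0}
  n3('cc'): parent n1 fail=0; on 'c' 0 → fail=1;  out {1}∪∅={1}
  n9('ac'): parent n8 fail=0; on 'c' 0 → fail=1;  out ∅∪∅=∅
  n13('bb'): parent n12 fail=0; on 'b' 0 → fail=12;  out {4}∪∅={4}
  n14('ba'): parent n12 fail=0; on 'a' 0 → fail=8;  out ∅∪∅=∅
  n18('ab'): parent n8 fail=0; on 'b' 0 → fail=12;  out ∅∪∅=∅
  n4('cab'): parent n2 fail=8; on 'b' 8 → fail=18;  out ∅∪∅=∅
  n10('acc'): parent n9 fail=1; on 'c' 1 → fail=3;  out ∅∪{1}={1}
  n15('bac'): parent n14 fail=8; on 'c' 8 → fail=9;  out ∅∪∅=∅
  n19('aba'): parent n18 fail=12; on 'a' 12 → fail=14;  out {7}∪∅={7}
  n5('caba'): parent n4 fail=18; on 'a' 18 → fail=19;  out {5}∪{7}={5,7}
  n11('accc'): parent n10 fail=3; on 'c' 3→1 → fail=3;  out {3}∪{1}={1,3}
  n16('bacc'): parent n15 fail=9; on 'c' 9 → fail=10;  out ∅∪{1}={1}
  n6('cabac'): parent n5 fail=19; on 'c' 19→14 → fail=15;  out ∅∪∅=∅
  n17('baccc'): parent n16 fail=10; on 'c' 10 → fail=11;  out {6}∪{1,3}={1,3,6}
  n7('cabaca'): parent n6 fail=15; on 'a' 15→9→1 → fail=2;  out {2}∪{0}={0,2}

Text stream:
i=0 'a': node 0→8
i=1 'c': node 8→9
i=2 'a': node 9→2 (via fail)  ** P0@[1:2]
i=3 'b': node 2→4
i=4 'a': node 4→5  ** P5@[1:4],P7@[2:4]
i=5 'c': node 5→6
i=6 'a': node 6→7  ** P0@[5:6],P2@[1:6]
i=7 'c': node 7→9 (via fail)
i=8 'c': node 9→10  ** P1@[7:8]
i=9 'b': node 10→12 (via fail)
i=10 'b': node 12→13  ** P4@[9:10]
i=11 'a': node 13→14 (via fail)
i=12 'c': node 14→15
i=13 'c': node 15→16  ** P1@[12:13]
i=14 'c': node 16→17  ** P1@[13:14],P3@[11:14],P6@[10:14]
i=15 'a': node 17→2 (via fail)  ** P0@[14:15]
i=16 'c': node 2→9 (via fail)
i=17 'a': node 9→2 (via fail)  ** P0@[16:17]
i=18 'b': node 2→4
i=19 'a': node 4→5  ** P5@[16:19],P7@[17:19]
i=20 'c': node 5→6
i=21 'a': node 6→7  ** P0@[20:21],P2@[16:21]
i=22 'b': node 7→4 (via fail)
i=23 'a': node 4→5  ** P5@[20:23],P7@[21:23]
i=24 'c': node 5→6
i=25 'c': node 6→16 (via fail)  ** P1@[24:25]
i=26 'c': node 16→17  ** P1@[25:26],P3@[23:26],P6@[22:26]
i=27 'b': node 17→12 (via fail)
i=28 'a': node 12→14
i=29 'c': node 14→15
i=30 'a': node 15→2 (via fail)  ** P0@[29:30]
i=31 'b': node 2→4
i=32 'a': node 4→5  ** P5@[29:32],P7@[30:32]
i=33 'c': node 5→6
i=34 'b': node 6→12 (via fail)
i=35 'a': node 12→14
i=36 'c': node 14→15
i=37 'c': node 15→16  ** P1@[36:37]
i=38 'c': node 16→17  ** P1@[37:38],P3@[35:38],P6@[34:38]
i=39 'c': node 17→3 (via fail)  ** P1@[38:39]
i=40 'a': node 3→2 (via fail)  ** P0@[39:40]
i=41 'c': node 2→9 (via fail)
i=42 'a': node 9→2 (via fail)  ** P0@[41:42]
i=43 'c': node 2→9 (via fail)
i=44 'a': node 9→2 (via fail)  ** P0@[43:44]
i=45 'c': node 2→9 (via fail)
i=46 'c': node 9→10  ** P1@[45:46]
i=47 'c': node 10→11  ** P1@[46:47],P3@[44:47]
i=48 'c': node 11→3 (via fail)  ** P1@[47:48]
i=49 'c': node 3→3 (via fail)  ** P1@[48:49]
i=50 'b': node 3→12 (via fail)
i=51 'b': node 12→13  ** P4@[50:51]
i=52 'b': node 13→13 (via fail)  ** P4@[51:52]
i=53 'b': node 13→13 (via fail)  ** P4@[52:53]
i=54 'b': node 13→13 (via fail)  ** P4@[53:54]
i=55 'b': node 13→13 (via fail)  ** P4@[54:55]

Result: [[2,0],[4,5],[4,7],[6,0],[6,2],[8,1],[10,4],[13,1],[14,1],[14,3],[14,6],[15,0],[17,0],[19,5],[19,7],[21,0],[21,2],[23,5],[23,7],[25,1],[26,1],[26,3],[26,6],[30,0],[32,5],[32,7],[37,1],[38,1],[38,3],[38,6],[39,1],[40,0],[42,0],[44,0],[46,1],[47,1],[47,3],[48,1],[49,1],[51,4],[52,4],[53,4],[54,4],[55,4]]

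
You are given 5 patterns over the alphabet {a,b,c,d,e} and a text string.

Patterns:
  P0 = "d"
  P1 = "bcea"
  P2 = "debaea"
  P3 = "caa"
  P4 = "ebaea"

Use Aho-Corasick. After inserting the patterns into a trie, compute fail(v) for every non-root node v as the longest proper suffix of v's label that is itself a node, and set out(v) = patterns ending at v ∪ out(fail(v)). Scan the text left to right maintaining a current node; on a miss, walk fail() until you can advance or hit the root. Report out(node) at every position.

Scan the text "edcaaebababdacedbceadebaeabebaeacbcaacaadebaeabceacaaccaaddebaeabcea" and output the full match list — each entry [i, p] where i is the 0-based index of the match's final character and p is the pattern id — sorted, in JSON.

Construct AC machine:
Trie nodes:
  n0 'ε': b→2 c→11 d→1 e→14
  n1 'd': e→6  ←P0
  n2 'b': c→3
  n3 'bc': e→4
  n4 'bce': a→5
  n5 'bcea': ·  ←P1
  n6 'de': b→7
  n7 'deb': a→8
  n8 'deba': e→9
  n9 'debae': a→10
  n10 'debaea': ·  ←P2
  n11 'c': a→12
  n12 'ca': a→13
  n13 'caa': ·  ←P3
  n14 'e': b→15
  n15 'eb': a→16
  n16 'eba': e→17
  n17 'ebae': a→18
  n18 'ebaea': ·  ←P4

Failure links (BFS by depth):
  n1('d'): parent n0 fail=0; on 'd' 0 → fail=0;  out {0}∪∅={0}
  n2('b'): parent n0 fail=0; on 'b' 0 → fail=0;  out ∅∪∅=∅
  n11('c'): parent n0 fail=0; on 'c' 0 → fail=0;  out ∅∪∅=∅
  n14('e'): parent n0 fail=0; on 'e' 0 → fail=0;  out ∅∪∅=∅
  n3('bc'): parent n2 fail=0; on 'c' 0 → fail=11;  out ∅∪∅=∅
  n6('de'): parent n1 fail=0; on 'e' 0 → fail=14;  out ∅∪∅=∅
  n12('ca'): parent n11 fail=0; on 'a' 0 → fail=0;  out ∅∪∅=∅
  n15('eb'): parent n14 fail=0; on 'b' 0 → fail=2;  out ∅∪∅=∅
  n4('bce'): parent n3 fail=11; on 'e' 11→0 → fail=14;  out ∅∪∅=∅
  n7('deb'): parent n6 fail=14; on 'b' 14 → fail=15;  out ∅∪∅=∅
  n13('caa'): parent n12 fail=0; on 'a' 0 → fail=0;  out {3}∪∅={3}
  n16('eba'): parent n15 fail=2; on 'a' 2→0 → fail=0;  out ∅∪∅=∅
  n5('bcea'): parent n4 fail=14; on 'a' 14→0 → fail=0;  out {1}∪∅={1}
  n8('deba'): parent n7 fail=15; on 'a' 15 → fail=16;  out ∅∪∅=∅
  n17('ebae'): parent n16 fail=0; on 'e' 0 → fail=14;  out ∅∪∅=∅
  n9('debae'): parent n8 fail=16; on 'e' 16 → fail=17;  out ∅∪∅=∅
  n18('ebaea'): parent n17 fail=14; on 'a' 14→0 → fail=0;  out {4}∪∅={4}
  n10('debaea'): parent n9 fail=17; on 'a' 17 → fail=18;  out {2}∪{4}={2,4}

Text stream:
i=0 'e': node 0→14
i=1 'd': node 14→1 ·f  → match P0@[1:1]
i=2 'c': node 1→11 ·f
i=3 'a': node 11→12
i=4 'a': node 12→13  → match P3@[2:4]
i=5 'e': node 13→14 ·f
i=6 'b': node 14→15
i=7 'a': node 15→16
i=8 'b': node 16→2 ·f
i=9 'a': node 2→0 ·f
i=10 'b': node 0→2
i=11 'd': node 2→1 ·f  → match P0@[11:11]
i=12 'a': node 1→0 ·f
i=13 'c': node 0→11
i=14 'e': node 11→14 ·f
i=15 'd': node 14→1 ·f  → match P0@[15:15]
i=16 'b': node 1→2 ·f
i=17 'c': node 2→3
i=18 'e': node 3→4
i=19 'a': node 4→5  → match P1@[16:19]
i=20 'd': node 5→1 ·f  → match P0@[20:20]
i=21 'e': node 1→6
i=22 'b': node 6→7
i=23 'a': node 7→8
i=24 'e': node 8→9
i=25 'a': node 9→10  → match P2@[20:25],P4@[21:25]
i=26 'b': node 10→2 ·f
i=27 'e': node 2→14 ·f
i=28 'b': node 14→15
i=29 'a': node 15→16
i=30 'e': node 16→17
i=31 'a': node 17→18  → match P4@[27:31]
i=32 'c': node 18→11 ·f
i=33 'b': node 11→2 ·f
i=34 'c': node 2→3
i=35 'a': node 3→12 ·f
i=36 'a': node 12→13  → match P3@[34:36]
i=37 'c': node 13→11 ·f
i=38 'a': node 11→12
i=39 'a': node 12→13  → match P3@[37:39]
i=40 'd': node 13→1 ·f  → match P0@[40:40]
i=41 'e': node 1→6
i=42 'b': node 6→7
i=43 'a': node 7→8
i=44 'e': node 8→9
i=45 'a': node 9→10  → match P2@[40:45],P4@[41:45]
i=46 'b': node 10→2 ·f
i=47 'c': node 2→3
i=48 'e': node 3→4
i=49 'a': node 4→5  → match P1@[46:49]
i=50 'c': node 5→11 ·f
i=51 'a': node 11→12
i=52 'a': node 12→13  → match P3@[50:52]
i=53 'c': node 13→11 ·f
i=54 'c': node 11→11 ·f
i=55 'a': node 11→12
i=56 'a': node 12→13  → match P3@[54:56]
i=57 'd': node 13→1 ·f  → match P0@[57:57]
i=58 'd': node 1→1 ·f  → match P0@[58:58]
i=59 'e': node 1→6
i=60 'b': node 6→7
i=61 'a': node 7→8
i=62 'e': node 8→9
i=63 'a': node 9→10  → match P2@[58:63],P4@[59:63]
i=64 'b': node 10→2 ·f
i=65 'c': node 2→3
i=66 'e': node 3→4
i=67 'a': node 4→5  → match P1@[64:67]

Matches: [[1,0],[4,3],[11,0],[15,0],[19,1],[20,0],[25,2],[25,4],[31,4],[36,3],[39,3],[40,0],[45,2],[45,4],[49,1],[52,3],[56,3],[57,0],[58,0],[63,2],[63,4],[67,1]]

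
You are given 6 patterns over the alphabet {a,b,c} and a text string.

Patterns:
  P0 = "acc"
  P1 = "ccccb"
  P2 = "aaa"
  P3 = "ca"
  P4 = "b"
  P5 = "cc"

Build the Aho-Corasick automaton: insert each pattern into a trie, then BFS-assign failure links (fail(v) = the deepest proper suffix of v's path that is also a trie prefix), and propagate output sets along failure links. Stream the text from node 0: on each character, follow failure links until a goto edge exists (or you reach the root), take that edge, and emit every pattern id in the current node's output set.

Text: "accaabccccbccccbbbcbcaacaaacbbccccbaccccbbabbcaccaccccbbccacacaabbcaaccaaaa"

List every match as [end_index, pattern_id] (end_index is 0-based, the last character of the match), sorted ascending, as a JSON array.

Build automaton:
Trie nodes:
  0='ε' goto a→1 b→12 c→4
  1='a' goto a→9 c→2
  2='ac' goto c→3
  3='acc' goto ·  ←P0
  4='c' goto a→11 c→5
  5='cc' goto c→6  ←P5
  6='ccc' goto c→7
  7='cccc' goto b→8
  8='ccccb' goto ·  ←P1
  9='aa' goto a→10
  10='aaa' goto ·  ←P2
  11='ca' goto ·  ←P3
  12='b' goto ·  ←P4

BFS fail/out derivation:
  fail(1) 'a': from fail(0)=0 chase 'a': 0 ⇒ 0;  out=∅∪out(0)=∅
  fail(4) 'c': from fail(0)=0 chase 'c': 0 ⇒ 0;  out=∅∪out(0)=∅
  fail(12) 'b': from fail(0)=0 chase 'b': 0 ⇒ 0;  out={4}∪out(0)={4}
  fail(2) 'ac': from fail(1)=0 chase 'c': 0 ⇒ 4;  out=∅∪out(4)=∅
  fail(5) 'cc': from fail(4)=0 chase 'c': 0 ⇒ 4;  out={5}∪out(4)={5}
  fail(9) 'aa': from fail(1)=0 chase 'a': 0 ⇒ 1;  out=∅∪out(1)=∅
  fail(11) 'ca': from fail(4)=0 chase 'a': 0 ⇒ 1;  out={3}∪out(1)={3}
  fail(3) 'acc': from fail(2)=4 chase 'c': 4 ⇒ 5;  out={0}∪out(5)={0,5}
  fail(6) 'ccc': from fail(5)=4 chase 'c': 4 ⇒ 5;  out=∅∪out(5)={5}
  fail(10) 'aaa': from fail(9)=1 chase 'a': 1 ⇒ 9;  out={2}∪out(9)={2}
  fail(7) 'cccc': from fail(6)=5 chase 'c': 5 ⇒ 6;  out=∅∪out(6)={5}
  fail(8) 'ccccb': from fail(7)=6 chase 'b': 6→5→4→0 ⇒ 12;  out={1}∪out(12)={1,4}

Text stream:
pos 0 'a': at 1
pos 1 'c': at 2
pos 2 'c': at 3  → match P0@[0:2],P5@[1:2]
pos 3 'a': at 11 ·f  → match P3@[2:3]
pos 4 'a': at 9 ·f
pos 5 'b': at 12 ·f  → match P4@[5:5]
pos 6 'c': at 4 ·f
pos 7 'c': at 5  → match P5@[6:7]
pos 8 'c': at 6  → match P5@[7:8]
pos 9 'c': at 7  → match P5@[8:9]
pos 10 'b': at 8  → match P1@[6:10],P4@[10:10]
pos 11 'c': at 4 ·f
pos 12 'c': at 5  → match P5@[11:12]
pos 13 'c': at 6  → match P5@[12:13]
pos 14 'c': at 7  → match P5@[13:14]
pos 15 'b': at 8  → match P1@[11:15],P4@[15:15]
pos 16 'b': at 12 ·f  → match P4@[16:16]
pos 17 'b': at 12 ·f  → match P4@[17:17]
pos 18 'c': at 4 ·f
pos 19 'b': at 12 ·f  → match P4@[19:19]
pos 20 'c': at 4 ·f
pos 21 'a': at 11  → match P3@[20:21]
pos 22 'a': at 9 ·f
pos 23 'c': at 2 ·f
pos 24 'a': at 11 ·f  → match P3@[23:24]
pos 25 'a': at 9 ·f
pos 26 'a': at 10  → match P2@[24:26]
pos 27 'c': at 2 ·f
pos 28 'b': at 12 ·f  → match P4@[28:28]
pos 29 'b': at 12 ·f  → match P4@[29:29]
pos 30 'c': at 4 ·f
pos 31 'c': at 5  → match P5@[30:31]
pos 32 'c': at 6  → match P5@[31:32]
pos 33 'c': at 7  → match P5@[32:33]
pos 34 'b': at 8  → match P1@[30:34],P4@[34:34]
pos 35 'a': at 1 ·f
pos 36 'c': at 2
pos 37 'c': at 3  → match P0@[35:37],P5@[36:37]
pos 38 'c': at 6 ·f  → match P5@[37:38]
pos 39 'c': at 7  → match P5@[38:39]
pos 40 'b': at 8  → match P1@[36:40],P4@[40:40]
pos 41 'b': at 12 ·f  → match P4@[41:41]
pos 42 'a': at 1 ·f
pos 43 'b': at 12 ·f  → match P4@[43:43]
pos 44 'b': at 12 ·f  → match P4@[44:44]
pos 45 'c': at 4 ·f
pos 46 'a': at 11  → match P3@[45:46]
pos 47 'c': at 2 ·f
pos 48 'c': at 3  → match P0@[46:48],P5@[47:48]
pos 49 'a': at 11 ·f  → match P3@[48:49]
pos 50 'c': at 2 ·f
pos 51 'c': at 3  → match P0@[49:51],P5@[50:51]
pos 52 'c': at 6 ·f  → match P5@[51:52]
pos 53 'c': at 7  → match P5@[52:53]
pos 54 'b': at 8  → match P1@[50:54],P4@[54:54]
pos 55 'b': at 12 ·f  → match P4@[55:55]
pos 56 'c': at 4 ·f
pos 57 'c': at 5  → match P5@[56:57]
pos 58 'a': at 11 ·f  → match P3@[57:58]
pos 59 'c': at 2 ·f
pos 60 'a': at 11 ·f  → match P3@[59:60]
pos 61 'c': at 2 ·f
pos 62 'a': at 11 ·f  → match P3@[61:62]
pos 63 'a': at 9 ·f
pos 64 'b': at 12 ·f  → match P4@[64:64]
pos 65 'b': at 12 ·f  → match P4@[65:65]
pos 66 'c': at 4 ·f
pos 67 'a': at 11  → match P3@[66:67]
pos 68 'a': at 9 ·f
pos 69 'c': at 2 ·f
pos 70 'c': at 3  → match P0@[68:70],P5@[69:70]
pos 71 'a': at 11 ·f  → match P3@[70:71]
pos 72 'a': at 9 ·f
pos 73 'a': at 10  → match P2@[71:73]
pos 74 'a': at 10 ·f  → match P2@[72:74]

All matches (sorted): [[2,0],[2,5],[3,3],[5,4],[7,5],[8,5],[9,5],[10,1],[10,4],[12,5],[13,5],[14,5],[15,1],[15,4],[16,4],[17,4],[19,4],[21,3],[24,3],[26,2],[28,4],[29,4],[31,5],[32,5],[33,5],[34,1],[34,4],[37,0],[37,5],[38,5],[39,5],[40,1],[40,4],[41,4],[43,4],[44,4],[46,3],[48,0],[48,5],[49,3],[51,0],[51,5],[52,5],[53,5],[54,1],[54,4],[55,4],[57,5],[58,3],[60,3],[62,3],[64,4],[65,4],[67,3],[70,0],[70,5],[71,3],[73,2],[74,2]]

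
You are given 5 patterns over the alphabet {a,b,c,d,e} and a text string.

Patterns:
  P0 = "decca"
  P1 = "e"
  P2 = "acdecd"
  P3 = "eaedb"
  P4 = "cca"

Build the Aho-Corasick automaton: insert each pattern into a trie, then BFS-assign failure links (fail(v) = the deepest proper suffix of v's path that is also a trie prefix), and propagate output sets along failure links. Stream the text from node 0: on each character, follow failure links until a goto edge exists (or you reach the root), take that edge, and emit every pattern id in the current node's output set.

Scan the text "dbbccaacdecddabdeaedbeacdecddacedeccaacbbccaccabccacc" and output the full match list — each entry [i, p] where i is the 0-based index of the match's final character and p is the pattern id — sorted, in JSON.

Build automaton:
Trie (insert patterns):
  0='ε' goto a→7 c→17 d→1 e→6
  1='d' goto e→2
  2='de' goto c→3
  3='dec' goto c→4
  4='decc' goto a→5
  5='decca' goto ·  ←P0
  6='e' goto a→13  ←P1
  7='a' goto c→8
  8='ac' goto d→9
  9='acd' goto e→10
  10='acde' goto c→11
  11='acdec' goto d→12
  12='acdecd' goto ·  ←P2
  13='ea' goto e→14
  14='eae' goto d→15
  15='eaed' goto b→16
  16='eaedb' goto ·  ←P3
  17='c' goto c→18
  18='cc' goto a→19
  19='cca' goto ·  ←P4

BFS fail/out derivation:
  fail(1) 'd': from fail(0)=0 chase 'd': 0 ⇒ 0;  out=∅∪out(0)=∅
  fail(6) 'e': from fail(0)=0 chase 'e': 0 ⇒ 0;  out={1}∪out(0)={1}
  fail(7) 'a': from fail(0)=0 chase 'a': 0 ⇒ 0;  out=∅∪out(0)=∅
  fail(17) 'c': from fail(0)=0 chase 'c': 0 ⇒ 0;  out=∅∪out(0)=∅
  fail(2) 'de': from fail(1)=0 chase 'e': 0 ⇒ 6;  out=∅∪out(6)={1}
  fail(8) 'ac': from fail(7)=0 chase 'c': 0 ⇒ 17;  out=∅∪out(17)=∅
  fail(13) 'ea': from fail(6)=0 chase 'a': 0 ⇒ 7;  out=∅∪out(7)=∅
  fail(18) 'cc': from fail(17)=0 chase 'c': 0 ⇒ 17;  out=∅∪out(17)=∅
  fail(3) 'dec': from fail(2)=6 chase 'c': 6→0 ⇒ 17;  out=∅∪out(17)=∅
  fail(9) 'acd': from fail(8)=17 chase 'd': 17→0 ⇒ 1;  out=∅∪out(1)=∅
  fail(14) 'eae': from fail(13)=7 chase 'e': 7→0 ⇒ 6;  out=∅∪out(6)={1}
  fail(19) 'cca': from fail(18)=17 chase 'a': 17→0 ⇒ 7;  out={4}∪out(7)={4}
  fail(4) 'decc': from fail(3)=17 chase 'c': 17 ⇒ 18;  out=∅∪out(18)=∅
  fail(10) 'acde': from fail(9)=1 chase 'e': 1 ⇒ 2;  out=∅∪out(2)={1}
  fail(15) 'eaed': from fail(14)=6 chase 'd': 6→0 ⇒ 1;  out=∅∪out(1)=∅
  fail(5) 'decca': from fail(4)=18 chase 'a': 18 ⇒ 19;  out={0}∪out(19)={0,4}
  fail(11) 'acdec': from fail(10)=2 chase 'c': 2 ⇒ 3;  out=∅∪out(3)=∅
  fail(16) 'eaedb': from fail(15)=1 chase 'b': 1→0 ⇒ 0;  out={3}∪out(0)={3}
  fail(12) 'acdecd': from fail(11)=3 chase 'd': 3→17→0 ⇒ 1;  out={2}∪out(1)={2}

Text stream:
pos 0 'd': at 1
pos 1 'b': at 0 (via fail)
pos 2 'b': at 0
pos 3 'c': at 17
pos 4 'c': at 18
pos 5 'a': at 19  emit P4@[3:5]
pos 6 'a': at 7 (via fail)
pos 7 'c': at 8
pos 8 'd': at 9
pos 9 'e': at 10  emit P1@[9:9]
pos 10 'c': at 11
pos 11 'd': at 12  emit P2@[6:11]
pos 12 'd': at 1 (via fail)
pos 13 'a': at 7 (via fail)
pos 14 'b': at 0 (via fail)
pos 15 'd': at 1
pos 16 'e': at 2  emit P1@[16:16]
pos 17 'a': at 13 (via fail)
pos 18 'e': at 14  emit P1@[18:18]
pos 19 'd': at 15
pos 20 'b': at 16  emit P3@[16:20]
pos 21 'e': at 6 (via fail)  emit P1@[21:21]
pos 22 'a': at 13
pos 23 'c': at 8 (via fail)
pos 24 'd': at 9
pos 25 'e': at 10  emit P1@[25:25]
pos 26 'c': at 11
pos 27 'd': at 12  emit P2@[22:27]
pos 28 'd': at 1 (via fail)
pos 29 'a': at 7 (via fail)
pos 30 'c': at 8
pos 31 'e': at 6 (via fail)  emit P1@[31:31]
pos 32 'd': at 1 (via fail)
pos 33 'e': at 2  emit P1@[33:33]
pos 34 'c': at 3
pos 35 'c': at 4
pos 36 'a': at 5  emit P0@[32:36],P4@[34:36]
pos 37 'a': at 7 (via fail)
pos 38 'c': at 8
pos 39 'b': at 0 (via fail)
pos 40 'b': at 0
pos 41 'c': at 17
pos 42 'c': at 18
pos 43 'a': at 19  emit P4@[41:43]
pos 44 'c': at 8 (via fail)
pos 45 'c': at 18 (via fail)
pos 46 'a': at 19  emit P4@[44:46]
pos 47 'b': at 0 (via fail)
pos 48 'c': at 17
pos 49 'c': at 18
pos 50 'a': at 19  emit P4@[48:50]
pos 51 'c': at 8 (via fail)
pos 52 'c': at 18 (via fail)

Matches: [[5,4],[9,1],[11,2],[16,1],[18,1],[20,3],[21,1],[25,1],[27,2],[31,1],[33,1],[36,0],[36,4],[43,4],[46,4],[50,4]]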